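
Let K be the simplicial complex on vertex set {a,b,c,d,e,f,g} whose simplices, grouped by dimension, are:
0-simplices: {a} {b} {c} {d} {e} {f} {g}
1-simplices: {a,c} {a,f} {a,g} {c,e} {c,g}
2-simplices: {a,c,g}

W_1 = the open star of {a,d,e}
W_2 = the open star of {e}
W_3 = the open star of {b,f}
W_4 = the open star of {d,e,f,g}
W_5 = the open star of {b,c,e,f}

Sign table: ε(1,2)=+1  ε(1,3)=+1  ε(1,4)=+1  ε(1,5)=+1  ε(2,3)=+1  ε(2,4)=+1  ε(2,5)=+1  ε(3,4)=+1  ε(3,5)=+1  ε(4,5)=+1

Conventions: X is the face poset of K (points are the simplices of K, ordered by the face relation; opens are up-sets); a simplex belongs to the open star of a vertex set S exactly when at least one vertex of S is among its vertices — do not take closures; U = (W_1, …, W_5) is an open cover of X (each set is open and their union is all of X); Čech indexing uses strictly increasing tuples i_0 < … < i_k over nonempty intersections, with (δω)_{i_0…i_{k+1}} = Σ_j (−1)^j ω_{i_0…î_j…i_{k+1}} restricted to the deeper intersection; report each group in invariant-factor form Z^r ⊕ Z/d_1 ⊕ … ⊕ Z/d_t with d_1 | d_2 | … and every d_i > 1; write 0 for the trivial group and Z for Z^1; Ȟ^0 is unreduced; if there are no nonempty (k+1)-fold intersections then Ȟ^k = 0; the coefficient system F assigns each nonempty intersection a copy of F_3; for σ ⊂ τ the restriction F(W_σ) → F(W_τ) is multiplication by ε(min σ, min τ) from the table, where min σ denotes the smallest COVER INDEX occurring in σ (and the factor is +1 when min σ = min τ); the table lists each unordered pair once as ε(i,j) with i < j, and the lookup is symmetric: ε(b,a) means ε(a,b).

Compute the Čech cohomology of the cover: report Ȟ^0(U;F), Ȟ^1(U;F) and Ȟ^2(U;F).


nerve simplices:
  W1={{a},{d},{e},{a,c},{a,f},{a,g},{c,e},{a,c,g}} W2={{e},{c,e}} W3={{b},{f},{a,f}} W4={{d},{e},{f},{g},{a,f},{a,g},{c,e},{c,g},{a,c,g}} W5={{b},{c},{e},{f},{a,c},{a,f},{c,e},{c,g},{a,c,g}}
  W12={{e},{c,e}} W13={{a,f}} W14={{d},{e},{a,f},{a,g},{c,e},{a,c,g}} W15={{e},{a,c},{a,f},{c,e},{a,c,g}} W24={{e},{c,e}} W25={{e},{c,e}} W34={{f},{a,f}} W35={{b},{f},{a,f}} W45={{e},{f},{a,f},{c,e},{c,g},{a,c,g}}
  W124={{e},{c,e}} W125={{e},{c,e}} W134={{a,f}} W135={{a,f}} W145={{e},{a,f},{c,e},{a,c,g}} W245={{e},{c,e}} W345={{f},{a,f}}
  W1245={{e},{c,e}} W1345={{a,f}}
C dims 5,9,7,2; δ0: rk_F3 4; δ1: rk_F3 5; δ2: rk_F3 2
degree 0: 5−4−0 = 1 → Ȟ^0 ≅ Z/3
degree 1: 9−5−4 = 0 → Ȟ^1 ≅ 0
degree 2: 7−2−5 = 0 → Ȟ^2 ≅ 0

Ȟ^0 ≅ Z/3; Ȟ^1 ≅ 0; Ȟ^2 ≅ 0


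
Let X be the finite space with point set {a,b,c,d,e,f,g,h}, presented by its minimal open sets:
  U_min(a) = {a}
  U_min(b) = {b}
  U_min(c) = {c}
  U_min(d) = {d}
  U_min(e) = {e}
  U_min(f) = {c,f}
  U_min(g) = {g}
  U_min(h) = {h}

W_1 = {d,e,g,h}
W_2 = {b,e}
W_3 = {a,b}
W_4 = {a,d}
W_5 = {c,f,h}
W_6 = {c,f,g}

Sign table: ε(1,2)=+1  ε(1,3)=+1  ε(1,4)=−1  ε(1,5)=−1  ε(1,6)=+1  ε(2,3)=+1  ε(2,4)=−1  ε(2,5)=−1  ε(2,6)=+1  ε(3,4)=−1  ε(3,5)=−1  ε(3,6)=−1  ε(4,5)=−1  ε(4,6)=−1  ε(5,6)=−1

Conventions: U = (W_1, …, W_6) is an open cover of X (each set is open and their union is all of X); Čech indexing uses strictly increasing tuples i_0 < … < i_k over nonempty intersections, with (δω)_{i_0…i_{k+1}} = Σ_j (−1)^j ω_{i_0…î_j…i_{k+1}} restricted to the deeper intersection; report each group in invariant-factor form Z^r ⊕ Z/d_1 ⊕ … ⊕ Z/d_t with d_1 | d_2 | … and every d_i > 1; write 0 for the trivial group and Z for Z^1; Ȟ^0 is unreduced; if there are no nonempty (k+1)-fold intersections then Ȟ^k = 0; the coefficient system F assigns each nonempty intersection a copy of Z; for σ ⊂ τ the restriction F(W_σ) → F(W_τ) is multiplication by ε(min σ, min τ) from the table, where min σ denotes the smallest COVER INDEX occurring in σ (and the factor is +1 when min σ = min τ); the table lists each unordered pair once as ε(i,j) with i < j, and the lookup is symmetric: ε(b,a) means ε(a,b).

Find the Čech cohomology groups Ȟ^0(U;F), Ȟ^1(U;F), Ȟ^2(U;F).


Ȟ^0 = Z; Ȟ^1 = Z^2; Ȟ^2 = 0

nerve of the cover:
  W12={e} W14={d} W15={h} W16={g} W23={b} W34={a} W56={c,f}
C dims 6,7; δ0: rk 5, SNF 1^5
Ȟ^0 = (6 − 5) − 0 = 1, so Ȟ^0 ≅ Z
Ȟ^1 = (7 − 0) − 5 = 2, so Ȟ^1 ≅ Z^2
Ȟ^2 = (0 − 0) − 0 = 0, so Ȟ^2 ≅ 0


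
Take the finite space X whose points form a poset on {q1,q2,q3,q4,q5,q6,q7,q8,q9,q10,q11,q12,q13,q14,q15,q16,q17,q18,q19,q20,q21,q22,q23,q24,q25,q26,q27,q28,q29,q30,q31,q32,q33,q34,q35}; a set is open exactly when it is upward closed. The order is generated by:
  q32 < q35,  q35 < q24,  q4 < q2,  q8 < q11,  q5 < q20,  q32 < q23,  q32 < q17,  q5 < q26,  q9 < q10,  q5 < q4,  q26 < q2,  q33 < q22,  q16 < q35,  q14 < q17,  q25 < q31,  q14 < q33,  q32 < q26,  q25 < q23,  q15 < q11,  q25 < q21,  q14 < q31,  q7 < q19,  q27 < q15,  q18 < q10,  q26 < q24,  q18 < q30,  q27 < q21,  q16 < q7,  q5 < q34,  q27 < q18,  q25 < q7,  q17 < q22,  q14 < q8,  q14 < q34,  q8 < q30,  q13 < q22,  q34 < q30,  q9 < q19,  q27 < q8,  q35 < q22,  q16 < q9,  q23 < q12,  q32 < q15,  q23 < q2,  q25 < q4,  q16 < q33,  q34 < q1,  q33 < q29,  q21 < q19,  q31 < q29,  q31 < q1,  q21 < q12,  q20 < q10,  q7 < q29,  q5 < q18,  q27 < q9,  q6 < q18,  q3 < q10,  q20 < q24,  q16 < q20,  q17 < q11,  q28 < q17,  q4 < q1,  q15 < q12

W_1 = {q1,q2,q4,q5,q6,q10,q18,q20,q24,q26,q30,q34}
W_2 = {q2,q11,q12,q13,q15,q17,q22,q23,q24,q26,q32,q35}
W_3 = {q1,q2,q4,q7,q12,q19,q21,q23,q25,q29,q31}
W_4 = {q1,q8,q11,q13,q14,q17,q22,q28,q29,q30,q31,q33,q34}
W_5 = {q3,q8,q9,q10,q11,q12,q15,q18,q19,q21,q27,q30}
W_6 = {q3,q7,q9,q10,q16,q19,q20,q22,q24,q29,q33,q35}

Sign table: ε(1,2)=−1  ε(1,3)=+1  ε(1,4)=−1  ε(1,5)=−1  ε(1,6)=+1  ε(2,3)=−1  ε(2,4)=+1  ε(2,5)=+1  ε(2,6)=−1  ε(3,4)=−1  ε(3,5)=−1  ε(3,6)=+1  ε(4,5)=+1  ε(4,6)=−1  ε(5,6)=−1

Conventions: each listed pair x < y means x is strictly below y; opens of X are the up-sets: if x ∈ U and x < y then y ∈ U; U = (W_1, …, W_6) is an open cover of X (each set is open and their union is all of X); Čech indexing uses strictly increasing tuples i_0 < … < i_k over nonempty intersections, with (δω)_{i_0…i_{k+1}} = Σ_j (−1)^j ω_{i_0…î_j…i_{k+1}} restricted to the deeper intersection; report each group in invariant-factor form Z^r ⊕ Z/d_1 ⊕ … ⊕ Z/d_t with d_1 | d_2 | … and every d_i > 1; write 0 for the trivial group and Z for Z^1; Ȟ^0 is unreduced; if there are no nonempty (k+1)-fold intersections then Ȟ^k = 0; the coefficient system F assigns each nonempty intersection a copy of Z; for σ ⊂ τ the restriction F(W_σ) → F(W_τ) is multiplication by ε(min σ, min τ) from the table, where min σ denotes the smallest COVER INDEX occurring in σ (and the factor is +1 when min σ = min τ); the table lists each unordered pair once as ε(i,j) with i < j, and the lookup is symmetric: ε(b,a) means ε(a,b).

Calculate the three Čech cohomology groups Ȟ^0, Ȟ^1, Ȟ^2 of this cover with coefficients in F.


Ȟ^0(U;F) ≅ Z; Ȟ^1(U;F) ≅ 0; Ȟ^2(U;F) ≅ Z/2

nerve of the cover:
  W12={q2,q24,q26} W13={q1,q2,q4} W14={q1,q30,q34} W15={q10,q18,q30} W16={q10,q20,q24} W23={q2,q12,q23} W24={q11,q13,q17,q22} W25={q11,q12,q15} W26={q22,q24,q35} W34={q1,q29,q31} W35={q12,q19,q21} W36={q7,q19,q29} W45={q8,q11,q30} W46={q22,q29,q33} W56={q3,q9,q10,q19}
  W123={q2} W126={q24} W134={q1} W145={q30} W156={q10} W235={q12} W245={q11} W246={q22} W346={q29} W356={q19}
C dims 6,15,10; δ0: rk 5, SNF 1^5; δ1: rk 10, SNF 1^9·2
Ȟ^0 = (6 − 5) − 0 = 1, so Ȟ^0 ≅ Z
Ȟ^1 = (15 − 10) − 5 = 0, so Ȟ^1 ≅ 0
Ȟ^2 = (10 − 0) − 10 = 0 plus torsion [2], so Ȟ^2 ≅ Z/2


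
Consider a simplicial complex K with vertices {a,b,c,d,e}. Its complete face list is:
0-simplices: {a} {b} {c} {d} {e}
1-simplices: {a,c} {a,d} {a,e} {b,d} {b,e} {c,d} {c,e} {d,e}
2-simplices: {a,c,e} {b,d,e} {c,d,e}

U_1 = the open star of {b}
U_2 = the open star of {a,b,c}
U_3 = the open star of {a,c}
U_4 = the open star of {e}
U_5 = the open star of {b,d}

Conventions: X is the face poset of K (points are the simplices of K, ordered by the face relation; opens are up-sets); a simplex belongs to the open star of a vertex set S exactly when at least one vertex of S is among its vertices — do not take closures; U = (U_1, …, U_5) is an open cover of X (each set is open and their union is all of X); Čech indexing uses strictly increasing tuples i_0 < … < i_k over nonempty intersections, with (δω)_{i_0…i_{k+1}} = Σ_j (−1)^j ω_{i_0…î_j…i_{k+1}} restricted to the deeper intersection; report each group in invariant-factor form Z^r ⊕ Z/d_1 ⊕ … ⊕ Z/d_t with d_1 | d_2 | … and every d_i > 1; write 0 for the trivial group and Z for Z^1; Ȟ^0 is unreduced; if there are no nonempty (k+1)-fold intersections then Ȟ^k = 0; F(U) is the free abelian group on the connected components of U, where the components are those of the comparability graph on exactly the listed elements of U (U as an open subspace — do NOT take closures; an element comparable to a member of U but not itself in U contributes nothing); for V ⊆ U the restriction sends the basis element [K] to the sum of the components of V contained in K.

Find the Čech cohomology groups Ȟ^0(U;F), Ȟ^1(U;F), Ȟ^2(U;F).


nonempty overlaps:
  U1={{b},{b,d},{b,e},{b,d,e}} U2={{a},{b},{c},{a,c},{a,d},{a,e},{b,d},{b,e},{c,d},{c,e},{a,c,e},{b,d,e},{c,d,e}} U3={{a},{c},{a,c},{a,d},{a,e},{c,d},{c,e},{a,c,e},{c,d,e}} U4={{e},{a,e},{b,e},{c,e},{d,e},{a,c,e},{b,d,e},{c,d,e}} U5={{b},{d},{a,d},{b,d},{b,e},{c,d},{d,e},{b,d,e},{c,d,e}}
  U12={{b},{b,d},{b,e},{b,d,e}} U14={{b,e},{b,d,e}} U15={{b},{b,d},{b,e},{b,d,e}} U23={{a},{c},{a,c},{a,d},{a,e},{c,d},{c,e},{a,c,e},{c,d,e}} U24={{a,e},{b,e},{c,e},{a,c,e},{b,d,e},{c,d,e}} U25={{b},{a,d},{b,d},{b,e},{c,d},{b,d,e},{c,d,e}} U34={{a,e},{c,e},{a,c,e},{c,d,e}} U35={{a,d},{c,d},{c,d,e}} U45={{b,e},{d,e},{b,d,e},{c,d,e}}
  U124={{b,e},{b,d,e}} U125={{b},{b,d},{b,e},{b,d,e}} U145={{b,e},{b,d,e}} U234={{a,e},{c,e},{a,c,e},{c,d,e}} U235={{a,d},{c,d},{c,d,e}} U245={{b,e},{b,d,e},{c,d,e}} U345={{c,d,e}}
  U1245={{b,e},{b,d,e}} U2345={{c,d,e}}
components per intersection:
  U1: {{b},{b,d},{b,e},{b,d,e}}
  U2: {{a},{c},{a,c},{a,d},{a,e},{c,d},{c,e},{a,c,e},{c,d,e}} {{b},{b,d},{b,e},{b,d,e}}
  U3: {{a},{c},{a,c},{a,d},{a,e},{c,d},{c,e},{a,c,e},{c,d,e}}
  U4: {{e},{a,e},{b,e},{c,e},{d,e},{a,c,e},{b,d,e},{c,d,e}}
  U5: {{b},{d},{a,d},{b,d},{b,e},{c,d},{d,e},{b,d,e},{c,d,e}}
  U12: {{b},{b,d},{b,e},{b,d,e}}
  U14: {{b,e},{b,d,e}}
  U15: {{b},{b,d},{b,e},{b,d,e}}
  U23: {{a},{c},{a,c},{a,d},{a,e},{c,d},{c,e},{a,c,e},{c,d,e}}
  U24: {{a,e},{c,e},{a,c,e},{c,d,e}} {{b,e},{b,d,e}}
  U25: {{b},{b,d},{b,e},{b,d,e}} {{a,d}} {{c,d},{c,d,e}}
  U34: {{a,e},{c,e},{a,c,e},{c,d,e}}
  U35: {{a,d}} {{c,d},{c,d,e}}
  U45: {{b,e},{d,e},{b,d,e},{c,d,e}}
  U124: {{b,e},{b,d,e}}
  U125: {{b},{b,d},{b,e},{b,d,e}}
  U145: {{b,e},{b,d,e}}
  U234: {{a,e},{c,e},{a,c,e},{c,d,e}}
  U235: {{a,d}} {{c,d},{c,d,e}}
  U245: {{b,e},{b,d,e}} {{c,d,e}}
  U345: {{c,d,e}}
  U1245: {{b,e},{b,d,e}}
  U2345: {{c,d,e}}
C dims 6,13,9,2; δ0: rk 5, SNF 1^5; δ1: rk 7, SNF 1^7; δ2: rk 2, SNF 1^2
degree 0: 6−5−0 = 1 → Ȟ^0 ≅ Z
degree 1: 13−7−5 = 1 → Ȟ^1 ≅ Z
degree 2: 9−2−7 = 0 → Ȟ^2 ≅ 0

Ȟ^0 ≅ Z, Ȟ^1 ≅ Z and Ȟ^2 ≅ 0


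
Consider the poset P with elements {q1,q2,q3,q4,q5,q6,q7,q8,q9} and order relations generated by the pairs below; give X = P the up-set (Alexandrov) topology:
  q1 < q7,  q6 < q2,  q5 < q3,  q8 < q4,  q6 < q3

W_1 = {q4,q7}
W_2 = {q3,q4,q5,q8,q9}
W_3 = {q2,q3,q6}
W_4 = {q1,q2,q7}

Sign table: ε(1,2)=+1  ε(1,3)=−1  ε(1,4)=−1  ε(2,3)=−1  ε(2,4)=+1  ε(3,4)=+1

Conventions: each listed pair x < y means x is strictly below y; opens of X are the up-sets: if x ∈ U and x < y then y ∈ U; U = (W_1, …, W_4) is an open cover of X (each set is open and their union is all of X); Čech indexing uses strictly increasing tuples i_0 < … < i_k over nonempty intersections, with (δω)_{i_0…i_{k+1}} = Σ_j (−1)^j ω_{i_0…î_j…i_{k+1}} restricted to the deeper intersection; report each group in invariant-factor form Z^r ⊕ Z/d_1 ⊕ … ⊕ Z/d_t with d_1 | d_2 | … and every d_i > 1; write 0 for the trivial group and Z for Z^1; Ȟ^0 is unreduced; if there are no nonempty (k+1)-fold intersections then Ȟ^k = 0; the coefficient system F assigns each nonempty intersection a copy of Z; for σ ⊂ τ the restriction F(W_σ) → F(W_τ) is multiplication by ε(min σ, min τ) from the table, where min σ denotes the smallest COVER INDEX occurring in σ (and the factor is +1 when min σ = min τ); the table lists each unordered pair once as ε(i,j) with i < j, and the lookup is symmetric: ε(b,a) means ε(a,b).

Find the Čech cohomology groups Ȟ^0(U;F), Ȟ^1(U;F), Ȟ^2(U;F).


Ȟ^0 = Z, Ȟ^1 = Z, Ȟ^2 = 0

nerve of the cover:
  W12={q4} W14={q7} W23={q3} W34={q2}
C dims 4,4; δ0: rk 3, SNF 1^3
Ȟ^0 = (4 − 3) − 0 = 1, so Ȟ^0 ≅ Z
Ȟ^1 = (4 − 0) − 3 = 1, so Ȟ^1 ≅ Z
Ȟ^2 = (0 − 0) − 0 = 0, so Ȟ^2 ≅ 0


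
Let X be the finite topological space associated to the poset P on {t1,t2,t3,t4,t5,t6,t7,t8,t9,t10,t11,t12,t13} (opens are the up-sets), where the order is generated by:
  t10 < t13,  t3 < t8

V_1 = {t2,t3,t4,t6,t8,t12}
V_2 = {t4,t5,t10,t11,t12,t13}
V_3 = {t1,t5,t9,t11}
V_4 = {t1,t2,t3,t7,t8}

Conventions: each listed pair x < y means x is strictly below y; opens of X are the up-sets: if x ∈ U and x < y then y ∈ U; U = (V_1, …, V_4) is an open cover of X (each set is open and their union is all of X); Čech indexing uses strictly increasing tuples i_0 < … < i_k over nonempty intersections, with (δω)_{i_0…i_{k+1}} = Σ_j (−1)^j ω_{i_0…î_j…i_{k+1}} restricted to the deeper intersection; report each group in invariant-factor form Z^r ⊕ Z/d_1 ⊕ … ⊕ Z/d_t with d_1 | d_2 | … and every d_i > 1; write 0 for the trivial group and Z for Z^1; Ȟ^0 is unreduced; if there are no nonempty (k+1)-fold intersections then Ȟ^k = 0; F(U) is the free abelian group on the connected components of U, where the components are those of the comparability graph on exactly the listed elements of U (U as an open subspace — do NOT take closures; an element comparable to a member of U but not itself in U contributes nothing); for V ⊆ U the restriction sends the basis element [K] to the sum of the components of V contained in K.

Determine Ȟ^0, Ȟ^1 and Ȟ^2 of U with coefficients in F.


Ȟ^0 ≅ Z^11, Ȟ^1 ≅ 0 and Ȟ^2 ≅ 0

nonempty overlaps:
  V12={t4,t12} V14={t2,t3,t8} V23={t5,t11} V34={t1}
components per intersection:
  V1: {t2} {t3,t8} {t4} {t6} {t12}
  V2: {t4} {t5} {t10,t13} {t11} {t12}
  V3: {t1} {t5} {t9} {t11}
  V4: {t1} {t2} {t3,t8} {t7}
  V12: {t4} {t12}
  V14: {t2} {t3,t8}
  V23: {t5} {t11}
  V34: {t1}
C dims 18,7; δ0: rk 7, SNF 1^7
degree 0: 18−7−0 = 11 → Ȟ^0 ≅ Z^11
degree 1: 7−0−7 = 0 → Ȟ^1 ≅ 0
degree 2: 0−0−0 = 0 → Ȟ^2 ≅ 0


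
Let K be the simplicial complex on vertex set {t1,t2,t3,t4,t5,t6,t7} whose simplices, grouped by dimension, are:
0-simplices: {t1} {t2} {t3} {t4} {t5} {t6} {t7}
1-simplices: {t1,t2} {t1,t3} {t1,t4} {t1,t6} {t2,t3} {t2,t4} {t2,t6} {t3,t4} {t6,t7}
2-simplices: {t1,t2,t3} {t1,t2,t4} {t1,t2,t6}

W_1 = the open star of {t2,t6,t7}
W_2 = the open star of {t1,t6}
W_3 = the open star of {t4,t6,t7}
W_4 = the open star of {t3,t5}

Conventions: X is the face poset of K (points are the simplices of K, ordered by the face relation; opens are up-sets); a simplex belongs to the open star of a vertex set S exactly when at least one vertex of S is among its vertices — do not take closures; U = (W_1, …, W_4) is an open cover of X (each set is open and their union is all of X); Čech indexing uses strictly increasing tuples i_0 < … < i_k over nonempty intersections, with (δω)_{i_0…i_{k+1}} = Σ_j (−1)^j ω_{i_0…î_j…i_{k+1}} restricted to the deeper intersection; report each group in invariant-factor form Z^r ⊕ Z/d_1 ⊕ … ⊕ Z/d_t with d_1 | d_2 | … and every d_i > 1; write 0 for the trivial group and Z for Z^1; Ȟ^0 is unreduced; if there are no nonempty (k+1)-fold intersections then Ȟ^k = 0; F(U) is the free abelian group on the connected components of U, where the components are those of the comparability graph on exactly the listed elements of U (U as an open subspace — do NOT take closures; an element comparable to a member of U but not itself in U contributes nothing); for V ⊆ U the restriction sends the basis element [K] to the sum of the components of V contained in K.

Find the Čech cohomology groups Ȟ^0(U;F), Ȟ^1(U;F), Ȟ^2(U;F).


nerve simplices:
  W1={{t2},{t6},{t7},{t1,t2},{t1,t6},{t2,t3},{t2,t4},{t2,t6},{t6,t7},{t1,t2,t3},{t1,t2,t4},{t1,t2,t6}} W2={{t1},{t6},{t1,t2},{t1,t3},{t1,t4},{t1,t6},{t2,t6},{t6,t7},{t1,t2,t3},{t1,t2,t4},{t1,t2,t6}} W3={{t4},{t6},{t7},{t1,t4},{t1,t6},{t2,t4},{t2,t6},{t3,t4},{t6,t7},{t1,t2,t4},{t1,t2,t6}} W4={{t3},{t5},{t1,t3},{t2,t3},{t3,t4},{t1,t2,t3}}
  W12={{t6},{t1,t2},{t1,t6},{t2,t6},{t6,t7},{t1,t2,t3},{t1,t2,t4},{t1,t2,t6}} W13={{t6},{t7},{t1,t6},{t2,t4},{t2,t6},{t6,t7},{t1,t2,t4},{t1,t2,t6}} W14={{t2,t3},{t1,t2,t3}} W23={{t6},{t1,t4},{t1,t6},{t2,t6},{t6,t7},{t1,t2,t4},{t1,t2,t6}} W24={{t1,t3},{t1,t2,t3}} W34={{t3,t4}}
  W123={{t6},{t1,t6},{t2,t6},{t6,t7},{t1,t2,t4},{t1,t2,t6}} W124={{t1,t2,t3}}
components per intersection:
  W1: {{t2},{t6},{t7},{t1,t2},{t1,t6},{t2,t3},{t2,t4},{t2,t6},{t6,t7},{t1,t2,t3},{t1,t2,t4},{t1,t2,t6}}
  W2: {{t1},{t6},{t1,t2},{t1,t3},{t1,t4},{t1,t6},{t2,t6},{t6,t7},{t1,t2,t3},{t1,t2,t4},{t1,t2,t6}}
  W3: {{t4},{t1,t4},{t2,t4},{t3,t4},{t1,t2,t4}} {{t6},{t7},{t1,t6},{t2,t6},{t6,t7},{t1,t2,t6}}
  W4: {{t3},{t1,t3},{t2,t3},{t3,t4},{t1,t2,t3}} {{t5}}
  W12: {{t6},{t1,t2},{t1,t6},{t2,t6},{t6,t7},{t1,t2,t3},{t1,t2,t4},{t1,t2,t6}}
  W13: {{t6},{t7},{t1,t6},{t2,t6},{t6,t7},{t1,t2,t6}} {{t2,t4},{t1,t2,t4}}
  W14: {{t2,t3},{t1,t2,t3}}
  W23: {{t6},{t1,t6},{t2,t6},{t6,t7},{t1,t2,t6}} {{t1,t4},{t1,t2,t4}}
  W24: {{t1,t3},{t1,t2,t3}}
  W34: {{t3,t4}}
  W123: {{t6},{t1,t6},{t2,t6},{t6,t7},{t1,t2,t6}} {{t1,t2,t4}}
  W124: {{t1,t2,t3}}
C dims 6,8,3; δ0: rk 4, SNF 1^4; δ1: rk 3, SNF 1^3
degree 0: 6−4−0 = 2 → Ȟ^0 ≅ Z^2
degree 1: 8−3−4 = 1 → Ȟ^1 ≅ Z
degree 2: 3−0−3 = 0 → Ȟ^2 ≅ 0

Ȟ^0(U;F) ≅ Z^2,  Ȟ^1(U;F) ≅ Z,  Ȟ^2(U;F) ≅ 0


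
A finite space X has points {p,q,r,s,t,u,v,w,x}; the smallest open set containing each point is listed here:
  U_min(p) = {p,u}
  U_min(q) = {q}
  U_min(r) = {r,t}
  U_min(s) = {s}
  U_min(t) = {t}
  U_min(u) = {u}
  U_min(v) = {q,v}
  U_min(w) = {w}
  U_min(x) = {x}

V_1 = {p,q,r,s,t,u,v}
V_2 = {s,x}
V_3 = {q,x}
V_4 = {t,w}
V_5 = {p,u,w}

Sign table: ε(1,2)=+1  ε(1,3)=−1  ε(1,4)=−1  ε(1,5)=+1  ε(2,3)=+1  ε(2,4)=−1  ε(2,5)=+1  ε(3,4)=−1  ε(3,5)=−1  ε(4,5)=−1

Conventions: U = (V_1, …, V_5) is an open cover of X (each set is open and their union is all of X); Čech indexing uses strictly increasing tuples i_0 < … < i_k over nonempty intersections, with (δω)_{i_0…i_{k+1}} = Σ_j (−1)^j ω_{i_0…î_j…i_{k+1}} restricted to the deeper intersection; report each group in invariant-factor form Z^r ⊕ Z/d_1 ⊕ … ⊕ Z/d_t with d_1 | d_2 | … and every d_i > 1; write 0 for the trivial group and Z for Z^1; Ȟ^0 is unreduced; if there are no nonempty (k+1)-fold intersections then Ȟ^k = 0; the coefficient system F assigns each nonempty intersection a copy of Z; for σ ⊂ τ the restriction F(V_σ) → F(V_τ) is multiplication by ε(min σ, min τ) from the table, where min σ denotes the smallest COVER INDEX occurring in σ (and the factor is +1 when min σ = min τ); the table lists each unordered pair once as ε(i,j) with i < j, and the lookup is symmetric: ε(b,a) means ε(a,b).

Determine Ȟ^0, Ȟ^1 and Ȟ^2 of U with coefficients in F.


Ȟ^0(U;F) ≅ 0; Ȟ^1(U;F) ≅ Z ⊕ Z/2; Ȟ^2(U;F) ≅ 0

nonempty overlaps:
  V12={s} V13={q} V14={t} V15={p,u} V23={x} V45={w}
C dims 5,6; δ0: rk 5, SNF 1^4·2
degree 0: 5−5−0 = 0 → Ȟ^0 ≅ 0
degree 1: 6−0−5 = 1 plus torsion [2] → Ȟ^1 ≅ Z ⊕ Z/2
degree 2: 0−0−0 = 0 → Ȟ^2 ≅ 0


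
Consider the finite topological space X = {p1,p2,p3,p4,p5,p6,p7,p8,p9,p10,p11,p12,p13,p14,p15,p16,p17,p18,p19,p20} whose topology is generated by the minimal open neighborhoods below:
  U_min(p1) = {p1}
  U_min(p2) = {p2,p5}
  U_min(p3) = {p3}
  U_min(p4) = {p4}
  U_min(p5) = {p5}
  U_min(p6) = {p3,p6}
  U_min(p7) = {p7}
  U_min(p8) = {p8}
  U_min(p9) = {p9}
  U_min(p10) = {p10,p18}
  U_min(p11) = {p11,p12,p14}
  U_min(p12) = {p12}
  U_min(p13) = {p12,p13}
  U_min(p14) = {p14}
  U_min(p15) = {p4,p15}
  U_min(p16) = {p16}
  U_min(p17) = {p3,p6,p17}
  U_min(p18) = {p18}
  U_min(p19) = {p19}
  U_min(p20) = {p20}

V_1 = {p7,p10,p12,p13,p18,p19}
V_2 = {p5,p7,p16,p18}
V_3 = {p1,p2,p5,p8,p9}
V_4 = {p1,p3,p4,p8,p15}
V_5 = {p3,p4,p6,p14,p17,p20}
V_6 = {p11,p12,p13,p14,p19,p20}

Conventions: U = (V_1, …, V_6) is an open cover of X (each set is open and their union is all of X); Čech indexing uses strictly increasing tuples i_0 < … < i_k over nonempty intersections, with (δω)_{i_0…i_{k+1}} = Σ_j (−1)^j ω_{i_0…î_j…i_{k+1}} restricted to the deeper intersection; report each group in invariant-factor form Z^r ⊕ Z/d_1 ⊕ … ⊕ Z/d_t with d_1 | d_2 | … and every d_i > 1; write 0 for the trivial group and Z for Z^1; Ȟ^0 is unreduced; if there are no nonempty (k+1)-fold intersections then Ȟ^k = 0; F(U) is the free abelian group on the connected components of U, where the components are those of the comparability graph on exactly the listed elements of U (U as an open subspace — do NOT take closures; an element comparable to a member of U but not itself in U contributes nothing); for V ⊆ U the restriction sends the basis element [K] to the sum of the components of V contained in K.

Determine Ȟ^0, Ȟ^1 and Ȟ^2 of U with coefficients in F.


nonempty intersections:
  V12={p7,p18} V16={p12,p13,p19} V23={p5} V34={p1,p8} V45={p3,p4} V56={p14,p20}
components per intersection:
  V1: {p7} {p10,p18} {p12,p13} {p19}
  V2: {p5} {p7} {p16} {p18}
  V3: {p1} {p2,p5} {p8} {p9}
  V4: {p1} {p3} {p4,p15} {p8}
  V5: {p3,p6,p17} {p4} {p14} {p20}
  V6: {p11,p12,p13,p14} {p19} {p20}
  V12: {p7} {p18}
  V16: {p12,p13} {p19}
  V23: {p5}
  V34: {p1} {p8}
  V45: {p3} {p4}
  V56: {p14} {p20}
C dims 23,11; δ0: rk 11, SNF 1^11
Ȟ^0: (23−11)−0=12 ⇒ Z^12
Ȟ^1: (11−0)−11=0 ⇒ 0
Ȟ^2: (0−0)−0=0 ⇒ 0

Ȟ^0 = Z^12, Ȟ^1 = 0 and Ȟ^2 = 0


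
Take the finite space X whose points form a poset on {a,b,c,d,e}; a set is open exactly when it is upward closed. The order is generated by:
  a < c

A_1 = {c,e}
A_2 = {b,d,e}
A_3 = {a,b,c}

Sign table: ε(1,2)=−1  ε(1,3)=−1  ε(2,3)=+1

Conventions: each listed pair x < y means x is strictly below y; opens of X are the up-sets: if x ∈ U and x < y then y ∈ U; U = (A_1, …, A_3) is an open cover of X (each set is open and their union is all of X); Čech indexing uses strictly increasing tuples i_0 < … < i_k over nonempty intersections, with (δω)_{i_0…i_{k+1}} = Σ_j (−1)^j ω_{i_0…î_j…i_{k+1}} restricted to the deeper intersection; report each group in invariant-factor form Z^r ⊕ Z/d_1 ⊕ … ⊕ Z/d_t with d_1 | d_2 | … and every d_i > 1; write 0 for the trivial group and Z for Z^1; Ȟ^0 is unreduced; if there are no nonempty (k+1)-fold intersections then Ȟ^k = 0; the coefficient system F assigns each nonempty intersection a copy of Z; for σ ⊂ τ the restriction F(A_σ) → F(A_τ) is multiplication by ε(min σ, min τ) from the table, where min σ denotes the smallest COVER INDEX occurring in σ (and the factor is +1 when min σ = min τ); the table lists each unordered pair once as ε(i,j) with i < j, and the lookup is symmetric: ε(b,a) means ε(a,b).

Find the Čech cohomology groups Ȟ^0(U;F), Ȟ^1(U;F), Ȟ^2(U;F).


nonempty intersections:
  A12={e} A13={c} A23={b}
C dims 3,3; δ0: rk 2, SNF 1^2
Ȟ^0: (3−2)−0=1 ⇒ Z
Ȟ^1: (3−0)−2=1 ⇒ Z
Ȟ^2: (0−0)−0=0 ⇒ 0

Ȟ^0 = Z, Ȟ^1 = Z, Ȟ^2 = 0


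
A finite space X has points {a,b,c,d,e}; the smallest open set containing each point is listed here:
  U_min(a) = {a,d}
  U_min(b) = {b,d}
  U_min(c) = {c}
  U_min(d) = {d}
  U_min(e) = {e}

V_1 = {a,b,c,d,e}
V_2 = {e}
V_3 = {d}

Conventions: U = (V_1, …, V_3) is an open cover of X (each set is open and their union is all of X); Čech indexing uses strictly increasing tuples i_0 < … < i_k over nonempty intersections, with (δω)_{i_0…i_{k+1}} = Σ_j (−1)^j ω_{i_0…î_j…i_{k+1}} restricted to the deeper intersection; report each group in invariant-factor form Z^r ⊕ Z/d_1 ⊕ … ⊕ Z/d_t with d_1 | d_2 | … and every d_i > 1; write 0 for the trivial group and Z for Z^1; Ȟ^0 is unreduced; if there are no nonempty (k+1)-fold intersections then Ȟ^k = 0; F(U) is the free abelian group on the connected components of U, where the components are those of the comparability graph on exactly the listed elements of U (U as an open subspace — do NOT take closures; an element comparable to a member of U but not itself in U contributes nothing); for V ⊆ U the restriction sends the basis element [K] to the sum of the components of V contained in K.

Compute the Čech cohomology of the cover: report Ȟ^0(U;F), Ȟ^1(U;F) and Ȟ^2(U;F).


nonempty intersections:
  V12={e} V13={d}
components per intersection:
  V1: {a,b,d} {c} {e}
  V2: {e}
  V3: {d}
  V12: {e}
  V13: {d}
C dims 5,2; δ0: rk 2, SNF 1^2
Ȟ^0: (5−2)−0=3 ⇒ Z^3
Ȟ^1: (2−0)−2=0 ⇒ 0
Ȟ^2: (0−0)−0=0 ⇒ 0

Ȟ^0(U;F) ≅ Z^3, Ȟ^1(U;F) ≅ 0, Ȟ^2(U;F) ≅ 0


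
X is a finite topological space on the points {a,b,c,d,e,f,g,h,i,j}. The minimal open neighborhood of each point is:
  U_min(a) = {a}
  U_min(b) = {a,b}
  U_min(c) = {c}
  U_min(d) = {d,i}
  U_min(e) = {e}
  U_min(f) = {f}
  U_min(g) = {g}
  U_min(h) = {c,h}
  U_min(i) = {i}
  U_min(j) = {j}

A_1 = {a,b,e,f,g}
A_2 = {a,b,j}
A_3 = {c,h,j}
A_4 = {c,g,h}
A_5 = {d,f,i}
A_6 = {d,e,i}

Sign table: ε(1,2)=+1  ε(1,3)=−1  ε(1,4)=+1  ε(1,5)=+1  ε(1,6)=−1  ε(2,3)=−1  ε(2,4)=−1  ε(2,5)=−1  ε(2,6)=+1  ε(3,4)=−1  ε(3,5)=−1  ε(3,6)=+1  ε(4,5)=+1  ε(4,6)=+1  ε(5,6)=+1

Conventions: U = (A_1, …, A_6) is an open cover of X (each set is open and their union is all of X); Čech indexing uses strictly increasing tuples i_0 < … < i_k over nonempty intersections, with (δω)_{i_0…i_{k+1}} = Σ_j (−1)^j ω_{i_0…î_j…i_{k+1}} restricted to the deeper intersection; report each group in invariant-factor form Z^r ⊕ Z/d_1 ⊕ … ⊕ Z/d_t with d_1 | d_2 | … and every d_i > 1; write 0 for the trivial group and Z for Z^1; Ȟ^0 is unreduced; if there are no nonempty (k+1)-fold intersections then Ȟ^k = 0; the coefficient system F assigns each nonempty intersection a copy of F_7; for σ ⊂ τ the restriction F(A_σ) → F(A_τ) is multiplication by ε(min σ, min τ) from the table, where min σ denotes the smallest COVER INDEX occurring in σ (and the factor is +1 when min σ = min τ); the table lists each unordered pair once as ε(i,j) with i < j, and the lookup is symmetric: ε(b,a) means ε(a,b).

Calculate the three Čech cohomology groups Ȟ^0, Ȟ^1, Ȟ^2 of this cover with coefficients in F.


Ȟ^0 ≅ 0,  Ȟ^1 ≅ Z/7,  Ȟ^2 ≅ 0

nonempty overlaps:
  A12={a,b} A14={g} A15={f} A16={e} A23={j} A34={c,h} A56={d,i}
C dims 6,7; δ0: rk_F7 6
degree 0: 6−6−0 = 0 → Ȟ^0 ≅ 0
degree 1: 7−0−6 = 1 → Ȟ^1 ≅ Z/7
degree 2: 0−0−0 = 0 → Ȟ^2 ≅ 0


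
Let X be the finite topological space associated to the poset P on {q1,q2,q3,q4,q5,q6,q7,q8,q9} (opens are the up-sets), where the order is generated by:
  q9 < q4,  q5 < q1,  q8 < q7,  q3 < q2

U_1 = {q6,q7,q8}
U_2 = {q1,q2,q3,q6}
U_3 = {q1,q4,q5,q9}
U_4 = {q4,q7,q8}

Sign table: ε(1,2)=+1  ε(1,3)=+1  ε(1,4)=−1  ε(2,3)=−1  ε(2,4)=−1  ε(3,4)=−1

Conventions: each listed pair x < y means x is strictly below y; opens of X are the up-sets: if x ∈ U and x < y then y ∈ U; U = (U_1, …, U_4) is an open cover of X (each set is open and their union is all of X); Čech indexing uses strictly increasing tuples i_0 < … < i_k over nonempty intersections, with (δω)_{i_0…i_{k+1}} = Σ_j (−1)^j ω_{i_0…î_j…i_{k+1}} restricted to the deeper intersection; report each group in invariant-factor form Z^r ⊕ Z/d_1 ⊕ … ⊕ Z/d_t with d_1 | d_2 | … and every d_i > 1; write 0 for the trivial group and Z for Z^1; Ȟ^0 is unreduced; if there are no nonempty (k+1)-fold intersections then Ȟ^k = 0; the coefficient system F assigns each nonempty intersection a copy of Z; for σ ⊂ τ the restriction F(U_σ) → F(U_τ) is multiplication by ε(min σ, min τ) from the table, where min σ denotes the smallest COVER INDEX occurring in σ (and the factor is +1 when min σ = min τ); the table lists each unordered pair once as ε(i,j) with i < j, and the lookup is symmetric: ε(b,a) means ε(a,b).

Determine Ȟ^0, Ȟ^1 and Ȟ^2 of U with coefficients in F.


nonempty intersections:
  U12={q6} U14={q7,q8} U23={q1} U34={q4}
C dims 4,4; δ0: rk 4, SNF 1^3·2
Ȟ^0: (4−4)−0=0 ⇒ 0
Ȟ^1: (4−0)−4=0 plus torsion [2] ⇒ Z/2
Ȟ^2: (0−0)−0=0 ⇒ 0

Ȟ^0 = 0, Ȟ^1 = Z/2 and Ȟ^2 = 0


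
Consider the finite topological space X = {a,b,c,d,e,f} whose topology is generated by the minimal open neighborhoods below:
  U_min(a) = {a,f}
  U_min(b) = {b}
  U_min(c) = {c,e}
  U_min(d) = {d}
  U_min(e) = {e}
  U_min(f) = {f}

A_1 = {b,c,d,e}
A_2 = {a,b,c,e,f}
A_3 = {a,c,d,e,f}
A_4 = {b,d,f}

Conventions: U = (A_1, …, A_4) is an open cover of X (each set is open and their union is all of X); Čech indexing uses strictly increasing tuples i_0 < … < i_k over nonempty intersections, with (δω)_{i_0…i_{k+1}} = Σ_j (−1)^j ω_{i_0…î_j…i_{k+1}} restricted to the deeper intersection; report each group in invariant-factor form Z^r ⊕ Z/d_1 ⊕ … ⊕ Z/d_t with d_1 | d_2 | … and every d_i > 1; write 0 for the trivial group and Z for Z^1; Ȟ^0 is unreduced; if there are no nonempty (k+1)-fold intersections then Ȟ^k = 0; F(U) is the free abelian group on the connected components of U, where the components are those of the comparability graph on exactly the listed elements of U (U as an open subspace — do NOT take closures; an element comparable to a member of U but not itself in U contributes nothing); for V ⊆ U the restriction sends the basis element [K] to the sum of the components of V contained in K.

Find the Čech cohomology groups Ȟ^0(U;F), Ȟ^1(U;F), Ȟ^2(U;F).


nonempty overlaps:
  A12={b,c,e} A13={c,d,e} A14={b,d} A23={a,c,e,f} A24={b,f} A34={d,f}
  A123={c,e} A124={b} A134={d} A234={f}
components per intersection:
  A1: {b} {c,e} {d}
  A2: {a,f} {b} {c,e}
  A3: {a,f} {c,e} {d}
  A4: {b} {d} {f}
  A12: {b} {c,e}
  A13: {c,e} {d}
  A14: {b} {d}
  A23: {a,f} {c,e}
  A24: {b} {f}
  A34: {d} {f}
  A123: {c,e}
  A124: {b}
  A134: {d}
  A234: {f}
C dims 12,12,4; δ0: rk 8, SNF 1^8; δ1: rk 4, SNF 1^4
degree 0: 12−8−0 = 4 → Ȟ^0 ≅ Z^4
degree 1: 12−4−8 = 0 → Ȟ^1 ≅ 0
degree 2: 4−0−4 = 0 → Ȟ^2 ≅ 0

Ȟ^0 = Z^4, Ȟ^1 = 0 and Ȟ^2 = 0


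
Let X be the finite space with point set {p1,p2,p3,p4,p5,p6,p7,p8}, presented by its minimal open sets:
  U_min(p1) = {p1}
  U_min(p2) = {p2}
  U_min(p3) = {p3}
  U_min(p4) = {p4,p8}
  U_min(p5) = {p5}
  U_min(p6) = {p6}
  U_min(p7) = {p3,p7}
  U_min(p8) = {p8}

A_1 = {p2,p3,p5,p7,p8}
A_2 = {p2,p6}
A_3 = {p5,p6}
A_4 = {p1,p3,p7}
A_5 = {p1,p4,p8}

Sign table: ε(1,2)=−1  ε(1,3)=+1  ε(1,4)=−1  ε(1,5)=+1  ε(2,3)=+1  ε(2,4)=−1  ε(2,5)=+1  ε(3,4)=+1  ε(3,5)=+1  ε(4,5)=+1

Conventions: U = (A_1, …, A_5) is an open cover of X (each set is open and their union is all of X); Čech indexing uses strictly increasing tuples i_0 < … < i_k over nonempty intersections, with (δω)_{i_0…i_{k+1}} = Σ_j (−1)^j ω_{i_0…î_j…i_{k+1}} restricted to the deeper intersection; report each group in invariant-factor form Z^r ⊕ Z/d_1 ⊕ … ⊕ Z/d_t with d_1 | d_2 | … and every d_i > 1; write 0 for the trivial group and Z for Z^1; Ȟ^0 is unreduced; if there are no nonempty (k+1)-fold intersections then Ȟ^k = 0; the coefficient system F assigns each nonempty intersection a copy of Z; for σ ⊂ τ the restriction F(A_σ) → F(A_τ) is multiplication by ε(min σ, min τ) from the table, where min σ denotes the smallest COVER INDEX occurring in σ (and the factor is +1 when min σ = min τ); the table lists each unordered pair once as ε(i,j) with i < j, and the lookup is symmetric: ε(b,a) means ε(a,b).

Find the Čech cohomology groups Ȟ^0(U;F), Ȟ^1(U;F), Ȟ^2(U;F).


Ȟ^0 ≅ 0,  Ȟ^1 ≅ Z ⊕ Z/2,  Ȟ^2 ≅ 0

nerve simplices:
  A12={p2} A13={p5} A14={p3,p7} A15={p8} A23={p6} A45={p1}
C dims 5,6; δ0: rk 5, SNF 1^4·2
degree 0: 5−5−0 = 0 → Ȟ^0 ≅ 0
degree 1: 6−0−5 = 1 plus torsion [2] → Ȟ^1 ≅ Z ⊕ Z/2
degree 2: 0−0−0 = 0 → Ȟ^2 ≅ 0


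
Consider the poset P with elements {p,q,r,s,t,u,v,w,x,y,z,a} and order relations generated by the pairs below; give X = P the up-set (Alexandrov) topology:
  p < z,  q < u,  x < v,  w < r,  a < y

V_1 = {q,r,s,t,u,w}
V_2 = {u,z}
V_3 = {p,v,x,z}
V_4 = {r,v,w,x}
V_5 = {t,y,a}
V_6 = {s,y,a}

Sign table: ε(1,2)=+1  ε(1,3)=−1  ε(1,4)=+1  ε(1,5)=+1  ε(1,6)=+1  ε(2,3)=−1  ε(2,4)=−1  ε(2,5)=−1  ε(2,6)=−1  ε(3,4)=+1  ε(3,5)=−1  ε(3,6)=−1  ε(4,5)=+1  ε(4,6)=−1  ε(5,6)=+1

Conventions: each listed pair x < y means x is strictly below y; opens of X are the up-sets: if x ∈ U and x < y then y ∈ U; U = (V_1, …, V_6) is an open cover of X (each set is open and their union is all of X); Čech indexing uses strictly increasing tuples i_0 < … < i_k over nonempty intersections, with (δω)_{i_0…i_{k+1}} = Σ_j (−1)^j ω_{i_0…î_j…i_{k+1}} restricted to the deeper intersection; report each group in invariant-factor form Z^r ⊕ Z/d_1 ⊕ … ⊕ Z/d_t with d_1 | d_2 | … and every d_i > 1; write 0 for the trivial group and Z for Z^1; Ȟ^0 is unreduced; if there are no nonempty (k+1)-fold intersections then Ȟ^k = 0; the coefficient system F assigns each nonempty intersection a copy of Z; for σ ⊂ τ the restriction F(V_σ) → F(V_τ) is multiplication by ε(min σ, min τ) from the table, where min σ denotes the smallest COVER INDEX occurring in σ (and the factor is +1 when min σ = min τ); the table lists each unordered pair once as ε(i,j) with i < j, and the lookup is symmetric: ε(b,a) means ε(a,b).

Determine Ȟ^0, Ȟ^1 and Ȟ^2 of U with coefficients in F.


Ȟ^0 ≅ 0; Ȟ^1 ≅ Z ⊕ Z/2; Ȟ^2 ≅ 0

intersection data:
  V12={u} V14={r,w} V15={t} V16={s} V23={z} V34={v,x} V56={y,a}
C dims 6,7; δ0: rk 6, SNF 1^5·2
Ȟ^0 = (6 − 6) − 0 = 0, so Ȟ^0 ≅ 0
Ȟ^1 = (7 − 0) − 6 = 1 plus torsion [2], so Ȟ^1 ≅ Z ⊕ Z/2
Ȟ^2 = (0 − 0) − 0 = 0, so Ȟ^2 ≅ 0


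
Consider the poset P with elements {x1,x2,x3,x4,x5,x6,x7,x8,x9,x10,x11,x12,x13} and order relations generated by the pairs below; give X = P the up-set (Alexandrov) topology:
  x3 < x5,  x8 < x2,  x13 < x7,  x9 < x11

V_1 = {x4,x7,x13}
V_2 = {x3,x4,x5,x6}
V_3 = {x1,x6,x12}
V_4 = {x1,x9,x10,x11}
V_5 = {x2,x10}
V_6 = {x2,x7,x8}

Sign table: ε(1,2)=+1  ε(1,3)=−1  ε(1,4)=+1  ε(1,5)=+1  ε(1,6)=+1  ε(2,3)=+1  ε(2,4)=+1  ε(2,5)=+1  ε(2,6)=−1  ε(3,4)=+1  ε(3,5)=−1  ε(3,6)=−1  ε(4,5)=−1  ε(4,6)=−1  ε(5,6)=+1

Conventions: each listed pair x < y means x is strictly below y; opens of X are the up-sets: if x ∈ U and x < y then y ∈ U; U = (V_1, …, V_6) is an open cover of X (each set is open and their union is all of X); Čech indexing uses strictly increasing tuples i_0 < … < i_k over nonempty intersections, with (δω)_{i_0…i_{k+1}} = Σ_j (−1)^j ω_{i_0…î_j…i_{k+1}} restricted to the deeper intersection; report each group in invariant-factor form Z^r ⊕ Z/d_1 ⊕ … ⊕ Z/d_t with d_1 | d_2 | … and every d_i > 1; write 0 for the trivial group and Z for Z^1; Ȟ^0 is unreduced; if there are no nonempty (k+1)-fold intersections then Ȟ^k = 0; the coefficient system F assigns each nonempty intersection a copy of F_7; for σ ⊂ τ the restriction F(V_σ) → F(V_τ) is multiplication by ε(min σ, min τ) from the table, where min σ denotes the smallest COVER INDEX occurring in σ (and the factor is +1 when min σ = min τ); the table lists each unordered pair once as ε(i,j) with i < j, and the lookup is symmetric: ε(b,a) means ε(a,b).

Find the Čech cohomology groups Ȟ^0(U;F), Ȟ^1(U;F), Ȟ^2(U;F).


intersection data:
  V12={x4} V16={x7} V23={x6} V34={x1} V45={x10} V56={x2}
C dims 6,6; δ0: rk_F7 6
Ȟ^0 = (6 − 6) − 0 = 0, so Ȟ^0 ≅ 0
Ȟ^1 = (6 − 0) − 6 = 0, so Ȟ^1 ≅ 0
Ȟ^2 = (0 − 0) − 0 = 0, so Ȟ^2 ≅ 0

Ȟ^0 ≅ 0,  Ȟ^1 ≅ 0,  Ȟ^2 ≅ 0


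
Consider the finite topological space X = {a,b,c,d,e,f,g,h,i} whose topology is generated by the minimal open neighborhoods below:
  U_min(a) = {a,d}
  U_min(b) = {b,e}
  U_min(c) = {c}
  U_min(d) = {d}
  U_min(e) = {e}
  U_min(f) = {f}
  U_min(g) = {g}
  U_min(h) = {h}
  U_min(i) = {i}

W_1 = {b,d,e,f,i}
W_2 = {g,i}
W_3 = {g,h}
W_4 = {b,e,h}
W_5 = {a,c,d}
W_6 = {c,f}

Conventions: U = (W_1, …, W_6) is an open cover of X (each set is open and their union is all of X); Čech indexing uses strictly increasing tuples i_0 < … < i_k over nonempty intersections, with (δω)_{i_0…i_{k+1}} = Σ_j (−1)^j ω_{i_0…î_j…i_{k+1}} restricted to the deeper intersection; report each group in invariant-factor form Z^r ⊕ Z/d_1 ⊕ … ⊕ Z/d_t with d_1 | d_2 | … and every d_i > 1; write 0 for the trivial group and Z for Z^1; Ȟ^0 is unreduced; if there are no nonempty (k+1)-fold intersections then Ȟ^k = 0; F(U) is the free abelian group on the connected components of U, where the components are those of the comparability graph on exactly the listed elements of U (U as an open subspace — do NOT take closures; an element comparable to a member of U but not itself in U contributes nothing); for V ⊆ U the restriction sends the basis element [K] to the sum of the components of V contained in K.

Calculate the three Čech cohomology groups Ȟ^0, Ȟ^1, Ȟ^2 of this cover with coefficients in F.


nonempty overlaps:
  W12={i} W14={b,e} W15={d} W16={f} W23={g} W34={h} W56={c}
components per intersection:
  W1: {b,e} {d} {f} {i}
  W2: {g} {i}
  W3: {g} {h}
  W4: {b,e} {h}
  W5: {a,d} {c}
  W6: {c} {f}
  W12: {i}
  W14: {b,e}
  W15: {d}
  W16: {f}
  W23: {g}
  W34: {h}
  W56: {c}
C dims 14,7; δ0: rk 7, SNF 1^7
degree 0: 14−7−0 = 7 → Ȟ^0 ≅ Z^7
degree 1: 7−0−7 = 0 → Ȟ^1 ≅ 0
degree 2: 0−0−0 = 0 → Ȟ^2 ≅ 0

Ȟ^0 ≅ Z^7, Ȟ^1 ≅ 0, Ȟ^2 ≅ 0


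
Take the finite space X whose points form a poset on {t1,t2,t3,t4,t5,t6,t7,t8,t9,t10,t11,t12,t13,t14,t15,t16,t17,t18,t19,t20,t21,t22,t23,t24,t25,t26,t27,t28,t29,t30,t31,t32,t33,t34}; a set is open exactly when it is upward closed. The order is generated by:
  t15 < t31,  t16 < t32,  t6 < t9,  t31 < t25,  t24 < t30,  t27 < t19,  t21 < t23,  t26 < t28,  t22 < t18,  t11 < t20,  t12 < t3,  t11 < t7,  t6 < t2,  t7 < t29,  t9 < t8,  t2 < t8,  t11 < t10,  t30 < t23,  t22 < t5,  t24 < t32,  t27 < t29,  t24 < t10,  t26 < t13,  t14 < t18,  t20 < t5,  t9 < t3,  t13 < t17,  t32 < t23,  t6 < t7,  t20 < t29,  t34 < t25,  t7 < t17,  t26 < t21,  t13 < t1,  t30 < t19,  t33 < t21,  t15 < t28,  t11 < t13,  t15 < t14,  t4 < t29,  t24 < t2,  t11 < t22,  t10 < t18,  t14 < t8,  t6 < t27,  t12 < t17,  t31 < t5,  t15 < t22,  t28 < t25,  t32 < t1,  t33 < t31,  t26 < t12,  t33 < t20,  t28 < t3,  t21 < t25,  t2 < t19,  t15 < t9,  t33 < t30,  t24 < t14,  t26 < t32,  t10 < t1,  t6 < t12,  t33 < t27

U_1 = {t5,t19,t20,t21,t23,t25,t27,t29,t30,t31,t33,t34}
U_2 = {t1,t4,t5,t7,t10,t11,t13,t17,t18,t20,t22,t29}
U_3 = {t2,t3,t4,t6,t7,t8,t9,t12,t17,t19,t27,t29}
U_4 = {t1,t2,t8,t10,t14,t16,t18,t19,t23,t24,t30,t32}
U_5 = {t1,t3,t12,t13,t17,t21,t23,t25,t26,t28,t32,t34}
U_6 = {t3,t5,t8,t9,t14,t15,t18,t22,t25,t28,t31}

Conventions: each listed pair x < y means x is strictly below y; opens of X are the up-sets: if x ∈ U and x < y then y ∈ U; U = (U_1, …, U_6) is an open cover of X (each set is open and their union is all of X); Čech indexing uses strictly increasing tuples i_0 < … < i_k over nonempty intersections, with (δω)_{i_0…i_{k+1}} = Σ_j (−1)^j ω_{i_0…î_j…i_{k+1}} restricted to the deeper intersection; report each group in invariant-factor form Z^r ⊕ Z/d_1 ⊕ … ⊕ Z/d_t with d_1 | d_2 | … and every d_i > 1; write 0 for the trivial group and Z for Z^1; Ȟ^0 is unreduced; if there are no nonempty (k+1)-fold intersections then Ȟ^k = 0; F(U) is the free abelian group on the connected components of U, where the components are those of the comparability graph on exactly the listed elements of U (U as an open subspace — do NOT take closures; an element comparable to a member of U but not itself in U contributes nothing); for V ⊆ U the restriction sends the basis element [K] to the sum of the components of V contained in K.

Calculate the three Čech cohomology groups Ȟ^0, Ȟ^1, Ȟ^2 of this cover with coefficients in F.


nonempty overlaps:
  U12={t5,t20,t29} U13={t19,t27,t29} U14={t19,t23,t30} U15={t21,t23,t25,t34} U16={t5,t25,t31} U23={t4,t7,t17,t29} U24={t1,t10,t18} U25={t1,t13,t17} U26={t5,t18,t22} U34={t2,t8,t19} U35={t3,t12,t17} U36={t3,t8,t9} U45={t1,t23,t32} U46={t8,t14,t18} U56={t3,t25,t28}
  U123={t29} U126={t5} U134={t19} U145={t23} U156={t25} U235={t17} U245={t1} U246={t18} U346={t8} U356={t3}
components per intersection:
  U1: {t5,t19,t20,t21,t23,t25,t27,t29,t30,t31,t33,t34}
  U2: {t1,t4,t5,t7,t10,t11,t13,t17,t18,t20,t22,t29}
  U3: {t2,t3,t4,t6,t7,t8,t9,t12,t17,t19,t27,t29}
  U4: {t1,t2,t8,t10,t14,t16,t18,t19,t23,t24,t30,t32}
  U5: {t1,t3,t12,t13,t17,t21,t23,t25,t26,t28,t32,t34}
  U6: {t3,t5,t8,t9,t14,t15,t18,t22,t25,t28,t31}
  U12: {t5,t20,t29}
  U13: {t19,t27,t29}
  U14: {t19,t23,t30}
  U15: {t21,t23,t25,t34}
  U16: {t5,t25,t31}
  U23: {t4,t7,t17,t29}
  U24: {t1,t10,t18}
  U25: {t1,t13,t17}
  U26: {t5,t18,t22}
  U34: {t2,t8,t19}
  U35: {t3,t12,t17}
  U36: {t3,t8,t9}
  U45: {t1,t23,t32}
  U46: {t8,t14,t18}
  U56: {t3,t25,t28}
  U123: {t29}
  U126: {t5}
  U134: {t19}
  U145: {t23}
  U156: {t25}
  U235: {t17}
  U245: {t1}
  U246: {t18}
  U346: {t8}
  U356: {t3}
C dims 6,15,10; δ0: rk 5, SNF 1^5; δ1: rk 10, SNF 1^9·2
degree 0: 6−5−0 = 1 → Ȟ^0 ≅ Z
degree 1: 15−10−5 = 0 → Ȟ^1 ≅ 0
degree 2: 10−0−10 = 0 plus torsion [2] → Ȟ^2 ≅ Z/2

Ȟ^0 = Z; Ȟ^1 = 0; Ȟ^2 = Z/2
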